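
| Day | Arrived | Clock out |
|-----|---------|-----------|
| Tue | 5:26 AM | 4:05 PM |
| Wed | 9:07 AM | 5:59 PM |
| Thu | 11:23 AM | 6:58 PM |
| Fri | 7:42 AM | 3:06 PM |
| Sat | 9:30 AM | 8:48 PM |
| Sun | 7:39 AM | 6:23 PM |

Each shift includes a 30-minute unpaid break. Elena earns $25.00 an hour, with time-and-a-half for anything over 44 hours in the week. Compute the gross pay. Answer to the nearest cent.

Tue: 5:26 AM–4:05 PM = 10 h 39 min; less 30 min break → 10 h 9 min
Wed: 9:07 AM–5:59 PM = 8 h 52 min; less 30 min break → 8 h 22 min
Thu: 11:23 AM–6:58 PM = 7 h 35 min; less 30 min break → 7 h 5 min
Fri: 7:42 AM–3:06 PM = 7 h 24 min; less 30 min break → 6 h 54 min
Sat: 9:30 AM–8:48 PM = 11 h 18 min; less 30 min break → 10 h 48 min
Sun: 7:39 AM–6:23 PM = 10 h 44 min; less 30 min break → 10 h 14 min
Total worked: 53 h 32 min = 3212 min.
Regular 44 h 0 min = 2640 min at $25.00/h; overtime 9 h 32 min = 572 min at $37.50/h.
Pay = (2640 × $25.00 + 572 × $37.50) ÷ 60 = $1457.50.

$1457.50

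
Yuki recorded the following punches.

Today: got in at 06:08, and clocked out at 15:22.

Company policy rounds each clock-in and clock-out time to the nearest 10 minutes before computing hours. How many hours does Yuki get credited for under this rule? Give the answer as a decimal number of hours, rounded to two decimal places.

9.17 hours

Today: in 06:08→06:10, out 15:22→15:20; 9 h 10 min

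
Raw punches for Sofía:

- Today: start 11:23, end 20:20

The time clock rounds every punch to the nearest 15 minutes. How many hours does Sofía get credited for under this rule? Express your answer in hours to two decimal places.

8.75 hours

Today: in 11:23→11:30, out 20:20→20:15; 8 h 45 min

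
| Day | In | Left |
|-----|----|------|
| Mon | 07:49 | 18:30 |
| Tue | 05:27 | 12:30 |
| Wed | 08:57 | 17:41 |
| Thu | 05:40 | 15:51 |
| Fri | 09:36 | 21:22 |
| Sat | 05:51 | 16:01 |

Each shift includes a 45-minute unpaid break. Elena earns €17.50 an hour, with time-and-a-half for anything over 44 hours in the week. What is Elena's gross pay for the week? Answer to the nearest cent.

Mon: 07:49–18:30 = 10 h 41 min; less 45 min break → 9 h 56 min
Tue: 05:27–12:30 = 7 h 3 min; less 45 min break → 6 h 18 min
Wed: 08:57–17:41 = 8 h 44 min; less 45 min break → 7 h 59 min
Thu: 05:40–15:51 = 10 h 11 min; less 45 min break → 9 h 26 min
Fri: 09:36–21:22 = 11 h 46 min; less 45 min break → 11 h 1 min
Sat: 05:51–16:01 = 10 h 10 min; less 45 min break → 9 h 25 min
Total worked: 54 h 5 min = 3245 min.
Regular 44 h 0 min = 2640 min at €17.50/h; overtime 10 h 5 min = 605 min at €26.25/h.
Pay = (2640 × €17.50 + 605 × €26.25) ÷ 60 = €1034.69.

€1034.69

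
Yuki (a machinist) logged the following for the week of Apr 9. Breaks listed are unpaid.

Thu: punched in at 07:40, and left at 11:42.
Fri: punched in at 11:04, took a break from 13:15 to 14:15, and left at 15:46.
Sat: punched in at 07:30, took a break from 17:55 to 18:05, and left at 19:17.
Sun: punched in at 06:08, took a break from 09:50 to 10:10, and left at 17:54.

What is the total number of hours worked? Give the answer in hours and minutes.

Thu: 07:40–11:42 = 4 h 2 min
Fri: 11:04–15:46 = 4 h 42 min; less 60 min break → 3 h 42 min
Sat: 07:30–19:17 = 11 h 47 min; less 10 min break → 11 h 37 min
Sun: 06:08–17:54 = 11 h 46 min; less 20 min break → 11 h 26 min
Total: 4 h 2 min + 3 h 42 min + 11 h 37 min + 11 h 26 min = 30 h 47 min.

30 h 47 min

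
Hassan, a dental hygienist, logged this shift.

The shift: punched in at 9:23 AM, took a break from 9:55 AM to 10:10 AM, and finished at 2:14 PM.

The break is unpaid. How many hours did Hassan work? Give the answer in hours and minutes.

The shift: 9:23 AM–2:14 PM = 4 h 51 min; less 15 min break → 4 h 36 min

4 h 36 min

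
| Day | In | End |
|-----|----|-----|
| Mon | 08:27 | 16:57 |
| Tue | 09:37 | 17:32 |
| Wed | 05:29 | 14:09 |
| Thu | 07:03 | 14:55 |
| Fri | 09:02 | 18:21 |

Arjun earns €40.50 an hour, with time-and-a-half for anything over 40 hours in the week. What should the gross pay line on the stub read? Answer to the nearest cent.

€1757.70

Mon: 08:27–16:57 = 8 h 30 min
Tue: 09:37–17:32 = 7 h 55 min
Wed: 05:29–14:09 = 8 h 40 min
Thu: 07:03–14:55 = 7 h 52 min
Fri: 09:02–18:21 = 9 h 19 min
Total worked: 42 h 16 min = 2536 min.
Regular 40 h 0 min = 2400 min at €40.50/h; overtime 2 h 16 min = 136 min at €60.75/h.
Pay = (2400 × €40.50 + 136 × €60.75) ÷ 60 = €1757.70.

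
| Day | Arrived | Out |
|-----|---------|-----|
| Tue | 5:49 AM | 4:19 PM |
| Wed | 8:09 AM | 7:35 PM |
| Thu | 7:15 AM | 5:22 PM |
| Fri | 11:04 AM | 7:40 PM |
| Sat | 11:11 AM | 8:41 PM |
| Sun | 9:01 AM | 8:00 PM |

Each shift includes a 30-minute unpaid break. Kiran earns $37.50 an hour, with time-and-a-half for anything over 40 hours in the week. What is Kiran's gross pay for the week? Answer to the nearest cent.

$2520.00

Tue: 5:49 AM–4:19 PM = 10 h 30 min; less 30 min break → 10 h 0 min
Wed: 8:09 AM–7:35 PM = 11 h 26 min; less 30 min break → 10 h 56 min
Thu: 7:15 AM–5:22 PM = 10 h 7 min; less 30 min break → 9 h 37 min
Fri: 11:04 AM–7:40 PM = 8 h 36 min; less 30 min break → 8 h 6 min
Sat: 11:11 AM–8:41 PM = 9 h 30 min; less 30 min break → 9 h 0 min
Sun: 9:01 AM–8:00 PM = 10 h 59 min; less 30 min break → 10 h 29 min
Total worked: 58 h 8 min = 3488 min.
Regular 40 h 0 min = 2400 min at $37.50/h; overtime 18 h 8 min = 1088 min at $56.25/h.
Pay = (2400 × $37.50 + 1088 × $56.25) ÷ 60 = $2520.00.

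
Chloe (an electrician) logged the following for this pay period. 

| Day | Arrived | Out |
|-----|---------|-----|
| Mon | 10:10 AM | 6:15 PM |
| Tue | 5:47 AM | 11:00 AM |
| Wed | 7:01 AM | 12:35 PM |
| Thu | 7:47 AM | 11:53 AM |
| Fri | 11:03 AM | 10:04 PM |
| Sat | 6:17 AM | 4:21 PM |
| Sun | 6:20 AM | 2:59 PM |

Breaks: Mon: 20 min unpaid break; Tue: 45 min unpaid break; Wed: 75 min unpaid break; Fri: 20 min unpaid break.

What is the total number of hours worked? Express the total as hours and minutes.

Mon: 10:10 AM–6:15 PM = 8 h 5 min; less 20 min break → 7 h 45 min
Tue: 5:47 AM–11:00 AM = 5 h 13 min; less 45 min break → 4 h 28 min
Wed: 7:01 AM–12:35 PM = 5 h 34 min; less 75 min break → 4 h 19 min
Thu: 7:47 AM–11:53 AM = 4 h 6 min
Fri: 11:03 AM–10:04 PM = 11 h 1 min; less 20 min break → 10 h 41 min
Sat: 6:17 AM–4:21 PM = 10 h 4 min
Sun: 6:20 AM–2:59 PM = 8 h 39 min
Total: 7 h 45 min + 4 h 28 min + 4 h 19 min + 4 h 6 min + 10 h 41 min + 10 h 4 min + 8 h 39 min = 50 h 2 min.

50 h 2 min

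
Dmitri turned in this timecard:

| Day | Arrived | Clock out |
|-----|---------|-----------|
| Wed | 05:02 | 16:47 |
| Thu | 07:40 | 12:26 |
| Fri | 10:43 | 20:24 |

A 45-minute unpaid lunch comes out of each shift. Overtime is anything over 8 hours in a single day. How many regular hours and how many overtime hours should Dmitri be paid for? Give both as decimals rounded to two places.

Wed: 05:02–16:47 = 11 h 45 min; less 45 min break → 11 h 0 min
Thu: 07:40–12:26 = 4 h 46 min; less 45 min break → 4 h 1 min
Fri: 10:43–20:24 = 9 h 41 min; less 45 min break → 8 h 56 min
Wed reg 8 h 0 min / OT 3 h 0 min; Thu reg 4 h 1 min / OT 0 h 0 min; Fri reg 8 h 0 min / OT 0 h 56 min.
Totals: regular 20 h 1 min, overtime 3 h 56 min.

Regular 20.02 hours, overtime 3.93 hours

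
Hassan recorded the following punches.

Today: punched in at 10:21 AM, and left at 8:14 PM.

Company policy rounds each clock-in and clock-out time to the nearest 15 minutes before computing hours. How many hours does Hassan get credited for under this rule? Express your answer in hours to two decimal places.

Today: in 10:21 AM→10:15 AM, out 8:14 PM→8:15 PM; 10 h 0 min

10.00 hours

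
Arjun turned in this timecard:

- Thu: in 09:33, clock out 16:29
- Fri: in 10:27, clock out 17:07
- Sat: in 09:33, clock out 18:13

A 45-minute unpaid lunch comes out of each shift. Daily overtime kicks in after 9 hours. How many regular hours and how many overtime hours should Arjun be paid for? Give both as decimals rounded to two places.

Thu: 09:33–16:29 = 6 h 56 min; less 45 min break → 6 h 11 min
Fri: 10:27–17:07 = 6 h 40 min; less 45 min break → 5 h 55 min
Sat: 09:33–18:13 = 8 h 40 min; less 45 min break → 7 h 55 min
Thu reg 6 h 11 min / OT 0 h 0 min; Fri reg 5 h 55 min / OT 0 h 0 min; Sat reg 7 h 55 min / OT 0 h 0 min.
Totals: regular 20 h 1 min, overtime 0 h 0 min.

Regular 20.02 hours, overtime 0.00 hours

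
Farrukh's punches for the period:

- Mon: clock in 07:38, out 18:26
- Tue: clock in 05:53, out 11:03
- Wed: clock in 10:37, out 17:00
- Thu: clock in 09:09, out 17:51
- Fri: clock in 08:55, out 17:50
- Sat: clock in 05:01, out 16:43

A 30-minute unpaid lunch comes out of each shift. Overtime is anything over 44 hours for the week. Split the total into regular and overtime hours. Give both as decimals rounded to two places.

Regular 44.00 hours, overtime 4.67 hours

Mon: 07:38–18:26 = 10 h 48 min; less 30 min break → 10 h 18 min
Tue: 05:53–11:03 = 5 h 10 min; less 30 min break → 4 h 40 min
Wed: 10:37–17:00 = 6 h 23 min; less 30 min break → 5 h 53 min
Thu: 09:09–17:51 = 8 h 42 min; less 30 min break → 8 h 12 min
Fri: 08:55–17:50 = 8 h 55 min; less 30 min break → 8 h 25 min
Sat: 05:01–16:43 = 11 h 42 min; less 30 min break → 11 h 12 min
Total worked: 48 h 40 min = 48.67 h.
Threshold 44 h → overtime 4 h 40 min, regular 44 h 0 min.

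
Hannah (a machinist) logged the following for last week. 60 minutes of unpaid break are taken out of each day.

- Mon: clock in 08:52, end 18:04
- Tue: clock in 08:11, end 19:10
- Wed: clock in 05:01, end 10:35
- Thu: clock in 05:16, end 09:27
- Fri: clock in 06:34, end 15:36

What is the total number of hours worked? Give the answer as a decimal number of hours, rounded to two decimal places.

Mon: 08:52–18:04 = 9 h 12 min; less 60 min break → 8 h 12 min
Tue: 08:11–19:10 = 10 h 59 min; less 60 min break → 9 h 59 min
Wed: 05:01–10:35 = 5 h 34 min; less 60 min break → 4 h 34 min
Thu: 05:16–09:27 = 4 h 11 min; less 60 min break → 3 h 11 min
Fri: 06:34–15:36 = 9 h 2 min; less 60 min break → 8 h 2 min
Total: 8 h 12 min + 9 h 59 min + 4 h 34 min + 3 h 11 min + 8 h 2 min = 33 h 58 min.

33.97 hours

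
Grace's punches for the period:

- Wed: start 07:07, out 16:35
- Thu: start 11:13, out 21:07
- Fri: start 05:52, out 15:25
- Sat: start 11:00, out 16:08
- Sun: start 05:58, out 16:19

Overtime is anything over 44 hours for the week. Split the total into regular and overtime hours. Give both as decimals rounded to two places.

Regular 44.00 hours, overtime 0.40 hours

Wed: 07:07–16:35 = 9 h 28 min
Thu: 11:13–21:07 = 9 h 54 min
Fri: 05:52–15:25 = 9 h 33 min
Sat: 11:00–16:08 = 5 h 8 min
Sun: 05:58–16:19 = 10 h 21 min
Total worked: 44 h 24 min = 44.40 h.
Threshold 44 h → overtime 0 h 24 min, regular 44 h 0 min.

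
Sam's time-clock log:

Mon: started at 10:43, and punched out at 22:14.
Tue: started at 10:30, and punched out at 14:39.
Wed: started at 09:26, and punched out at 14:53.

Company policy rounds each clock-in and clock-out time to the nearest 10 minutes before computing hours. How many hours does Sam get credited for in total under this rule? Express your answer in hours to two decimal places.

21.00 hours

Mon: in 10:43→10:40, out 22:14→22:10; 11 h 30 min
Tue: in 10:30→10:30, out 14:39→14:40; 4 h 10 min
Wed: in 09:26→09:30, out 14:53→14:50; 5 h 20 min
Total credited: 21 h 0 min.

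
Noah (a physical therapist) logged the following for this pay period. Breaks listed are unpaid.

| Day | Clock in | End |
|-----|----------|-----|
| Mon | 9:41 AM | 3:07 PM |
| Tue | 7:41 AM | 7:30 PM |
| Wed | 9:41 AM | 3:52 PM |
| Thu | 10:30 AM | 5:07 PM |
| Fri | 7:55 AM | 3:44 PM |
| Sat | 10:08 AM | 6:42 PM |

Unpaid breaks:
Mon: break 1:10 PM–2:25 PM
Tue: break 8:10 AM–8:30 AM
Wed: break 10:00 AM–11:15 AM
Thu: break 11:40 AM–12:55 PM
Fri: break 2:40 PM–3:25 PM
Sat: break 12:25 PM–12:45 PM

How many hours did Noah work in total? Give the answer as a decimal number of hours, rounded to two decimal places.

Mon: 9:41 AM–3:07 PM = 5 h 26 min; less 75 min break → 4 h 11 min
Tue: 7:41 AM–7:30 PM = 11 h 49 min; less 20 min break → 11 h 29 min
Wed: 9:41 AM–3:52 PM = 6 h 11 min; less 75 min break → 4 h 56 min
Thu: 10:30 AM–5:07 PM = 6 h 37 min; less 75 min break → 5 h 22 min
Fri: 7:55 AM–3:44 PM = 7 h 49 min; less 45 min break → 7 h 4 min
Sat: 10:08 AM–6:42 PM = 8 h 34 min; less 20 min break → 8 h 14 min
Total: 4 h 11 min + 11 h 29 min + 4 h 56 min + 5 h 22 min + 7 h 4 min + 8 h 14 min = 41 h 16 min.

41.27 hours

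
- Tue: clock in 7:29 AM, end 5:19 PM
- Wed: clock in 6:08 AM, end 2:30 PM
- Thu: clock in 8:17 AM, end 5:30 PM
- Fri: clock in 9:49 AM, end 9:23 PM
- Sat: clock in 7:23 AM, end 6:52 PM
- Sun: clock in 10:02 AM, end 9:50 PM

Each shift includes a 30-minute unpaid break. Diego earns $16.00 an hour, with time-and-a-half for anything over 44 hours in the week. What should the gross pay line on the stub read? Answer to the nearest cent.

$1070.40

Tue: 7:29 AM–5:19 PM = 9 h 50 min; less 30 min break → 9 h 20 min
Wed: 6:08 AM–2:30 PM = 8 h 22 min; less 30 min break → 7 h 52 min
Thu: 8:17 AM–5:30 PM = 9 h 13 min; less 30 min break → 8 h 43 min
Fri: 9:49 AM–9:23 PM = 11 h 34 min; less 30 min break → 11 h 4 min
Sat: 7:23 AM–6:52 PM = 11 h 29 min; less 30 min break → 10 h 59 min
Sun: 10:02 AM–9:50 PM = 11 h 48 min; less 30 min break → 11 h 18 min
Total worked: 59 h 16 min = 3556 min.
Regular 44 h 0 min = 2640 min at $16.00/h; overtime 15 h 16 min = 916 min at $24.00/h.
Pay = (2640 × $16.00 + 916 × $24.00) ÷ 60 = $1070.40.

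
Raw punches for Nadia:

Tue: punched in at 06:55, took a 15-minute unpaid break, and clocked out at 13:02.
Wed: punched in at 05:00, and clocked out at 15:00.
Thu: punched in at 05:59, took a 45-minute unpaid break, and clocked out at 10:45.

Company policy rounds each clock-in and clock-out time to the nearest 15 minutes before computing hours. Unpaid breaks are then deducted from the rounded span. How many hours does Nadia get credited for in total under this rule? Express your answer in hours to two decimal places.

19.75 hours

Tue: in 06:55→07:00, out 13:02→13:00; 6 h 0 min − 15 min = 5 h 45 min
Wed: in 05:00→05:00, out 15:00→15:00; 10 h 0 min
Thu: in 05:59→06:00, out 10:45→10:45; 4 h 45 min − 45 min = 4 h 0 min
Total credited: 19 h 45 min.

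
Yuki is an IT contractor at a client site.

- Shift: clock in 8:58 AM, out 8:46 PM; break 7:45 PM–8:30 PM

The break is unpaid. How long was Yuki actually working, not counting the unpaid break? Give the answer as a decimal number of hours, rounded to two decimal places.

11.05 hours

Shift: 8:58 AM–8:46 PM = 11 h 48 min; less 45 min break → 11 h 3 min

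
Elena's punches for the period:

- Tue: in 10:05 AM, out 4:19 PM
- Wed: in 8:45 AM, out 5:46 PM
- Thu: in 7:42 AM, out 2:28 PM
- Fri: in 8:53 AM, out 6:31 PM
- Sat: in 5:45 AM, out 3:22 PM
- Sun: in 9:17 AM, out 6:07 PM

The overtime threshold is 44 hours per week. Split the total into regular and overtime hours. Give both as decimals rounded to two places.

Regular 44.00 hours, overtime 6.10 hours

Tue: 10:05 AM–4:19 PM = 6 h 14 min
Wed: 8:45 AM–5:46 PM = 9 h 1 min
Thu: 7:42 AM–2:28 PM = 6 h 46 min
Fri: 8:53 AM–6:31 PM = 9 h 38 min
Sat: 5:45 AM–3:22 PM = 9 h 37 min
Sun: 9:17 AM–6:07 PM = 8 h 50 min
Total worked: 50 h 6 min = 50.10 h.
Threshold 44 h → overtime 6 h 6 min, regular 44 h 0 min.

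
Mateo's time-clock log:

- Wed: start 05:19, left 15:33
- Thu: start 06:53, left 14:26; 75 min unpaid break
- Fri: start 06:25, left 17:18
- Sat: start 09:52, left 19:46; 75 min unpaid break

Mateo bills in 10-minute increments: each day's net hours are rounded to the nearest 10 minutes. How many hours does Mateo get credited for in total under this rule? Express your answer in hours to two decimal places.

36.00 hours

Wed: 05:19–15:33 = 10 h 14 min → rounds to 10 h 10 min
Thu: 06:53–14:26 = 7 h 33 min − 75 min = 6 h 18 min → rounds to 6 h 20 min
Fri: 06:25–17:18 = 10 h 53 min → rounds to 10 h 50 min
Sat: 09:52–19:46 = 9 h 54 min − 75 min = 8 h 39 min → rounds to 8 h 40 min
Total credited: 36 h 0 min.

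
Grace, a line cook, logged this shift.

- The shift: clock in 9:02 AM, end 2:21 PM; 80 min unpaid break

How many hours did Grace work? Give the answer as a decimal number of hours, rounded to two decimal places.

3.98 hours

The shift: 9:02 AM–2:21 PM = 5 h 19 min; less 80 min break → 3 h 59 min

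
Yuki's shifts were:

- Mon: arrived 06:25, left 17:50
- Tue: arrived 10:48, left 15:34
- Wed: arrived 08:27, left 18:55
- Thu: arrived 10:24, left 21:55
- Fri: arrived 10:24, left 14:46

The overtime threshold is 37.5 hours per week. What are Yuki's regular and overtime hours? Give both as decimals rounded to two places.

Regular 37.50 hours, overtime 5.03 hours

Mon: 06:25–17:50 = 11 h 25 min
Tue: 10:48–15:34 = 4 h 46 min
Wed: 08:27–18:55 = 10 h 28 min
Thu: 10:24–21:55 = 11 h 31 min
Fri: 10:24–14:46 = 4 h 22 min
Total worked: 42 h 32 min = 42.53 h.
Threshold 37.5 h → overtime 5 h 2 min, regular 37 h 30 min.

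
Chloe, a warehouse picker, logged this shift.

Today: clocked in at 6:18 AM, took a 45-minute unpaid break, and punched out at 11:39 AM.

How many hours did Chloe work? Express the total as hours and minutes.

4 h 36 min

Today: 6:18 AM–11:39 AM = 5 h 21 min; less 45 min break → 4 h 36 min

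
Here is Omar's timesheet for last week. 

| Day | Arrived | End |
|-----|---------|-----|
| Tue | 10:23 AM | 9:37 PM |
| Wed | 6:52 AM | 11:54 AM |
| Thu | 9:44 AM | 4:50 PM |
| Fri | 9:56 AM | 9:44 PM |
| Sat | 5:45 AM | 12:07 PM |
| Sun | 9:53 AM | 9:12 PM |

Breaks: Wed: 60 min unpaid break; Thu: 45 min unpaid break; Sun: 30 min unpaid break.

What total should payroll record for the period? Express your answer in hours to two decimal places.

50.60 hours

Tue: 10:23 AM–9:37 PM = 11 h 14 min
Wed: 6:52 AM–11:54 AM = 5 h 2 min; less 60 min break → 4 h 2 min
Thu: 9:44 AM–4:50 PM = 7 h 6 min; less 45 min break → 6 h 21 min
Fri: 9:56 AM–9:44 PM = 11 h 48 min
Sat: 5:45 AM–12:07 PM = 6 h 22 min
Sun: 9:53 AM–9:12 PM = 11 h 19 min; less 30 min break → 10 h 49 min
Total: 11 h 14 min + 4 h 2 min + 6 h 21 min + 11 h 48 min + 6 h 22 min + 10 h 49 min = 50 h 36 min.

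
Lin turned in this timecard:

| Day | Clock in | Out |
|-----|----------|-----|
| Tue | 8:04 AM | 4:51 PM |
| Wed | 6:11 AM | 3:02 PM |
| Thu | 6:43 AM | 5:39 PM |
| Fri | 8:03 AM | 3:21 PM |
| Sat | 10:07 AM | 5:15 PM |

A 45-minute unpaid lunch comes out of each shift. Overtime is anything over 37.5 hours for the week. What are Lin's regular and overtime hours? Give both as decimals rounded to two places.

Tue: 8:04 AM–4:51 PM = 8 h 47 min; less 45 min break → 8 h 2 min
Wed: 6:11 AM–3:02 PM = 8 h 51 min; less 45 min break → 8 h 6 min
Thu: 6:43 AM–5:39 PM = 10 h 56 min; less 45 min break → 10 h 11 min
Fri: 8:03 AM–3:21 PM = 7 h 18 min; less 45 min break → 6 h 33 min
Sat: 10:07 AM–5:15 PM = 7 h 8 min; less 45 min break → 6 h 23 min
Total worked: 39 h 15 min = 39.25 h.
Threshold 37.5 h → overtime 1 h 45 min, regular 37 h 30 min.

Regular 37.50 hours, overtime 1.75 hours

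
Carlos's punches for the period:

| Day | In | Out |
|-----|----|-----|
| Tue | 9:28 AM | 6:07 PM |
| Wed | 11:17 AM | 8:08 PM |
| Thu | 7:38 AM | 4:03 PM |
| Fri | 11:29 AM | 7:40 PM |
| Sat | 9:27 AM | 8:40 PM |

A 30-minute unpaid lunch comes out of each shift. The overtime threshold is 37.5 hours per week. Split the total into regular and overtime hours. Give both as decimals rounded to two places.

Regular 37.50 hours, overtime 5.32 hours

Tue: 9:28 AM–6:07 PM = 8 h 39 min; less 30 min break → 8 h 9 min
Wed: 11:17 AM–8:08 PM = 8 h 51 min; less 30 min break → 8 h 21 min
Thu: 7:38 AM–4:03 PM = 8 h 25 min; less 30 min break → 7 h 55 min
Fri: 11:29 AM–7:40 PM = 8 h 11 min; less 30 min break → 7 h 41 min
Sat: 9:27 AM–8:40 PM = 11 h 13 min; less 30 min break → 10 h 43 min
Total worked: 42 h 49 min = 42.82 h.
Threshold 37.5 h → overtime 5 h 19 min, regular 37 h 30 min.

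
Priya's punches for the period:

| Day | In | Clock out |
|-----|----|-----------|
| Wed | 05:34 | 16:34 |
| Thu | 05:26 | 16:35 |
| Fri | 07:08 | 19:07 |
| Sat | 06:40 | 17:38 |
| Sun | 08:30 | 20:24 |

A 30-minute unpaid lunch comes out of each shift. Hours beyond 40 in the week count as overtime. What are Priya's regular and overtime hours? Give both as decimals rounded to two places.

Regular 40.00 hours, overtime 14.50 hours

Wed: 05:34–16:34 = 11 h 0 min; less 30 min break → 10 h 30 min
Thu: 05:26–16:35 = 11 h 9 min; less 30 min break → 10 h 39 min
Fri: 07:08–19:07 = 11 h 59 min; less 30 min break → 11 h 29 min
Sat: 06:40–17:38 = 10 h 58 min; less 30 min break → 10 h 28 min
Sun: 08:30–20:24 = 11 h 54 min; less 30 min break → 11 h 24 min
Total worked: 54 h 30 min = 54.50 h.
Threshold 40 h → overtime 14 h 30 min, regular 40 h 0 min.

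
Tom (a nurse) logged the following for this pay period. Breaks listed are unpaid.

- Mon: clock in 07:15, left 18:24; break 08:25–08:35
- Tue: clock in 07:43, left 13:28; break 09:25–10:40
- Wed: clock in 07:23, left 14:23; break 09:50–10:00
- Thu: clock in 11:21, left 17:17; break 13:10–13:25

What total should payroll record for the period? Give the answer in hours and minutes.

28 h 0 min

Mon: 07:15–18:24 = 11 h 9 min; less 10 min break → 10 h 59 min
Tue: 07:43–13:28 = 5 h 45 min; less 75 min break → 4 h 30 min
Wed: 07:23–14:23 = 7 h 0 min; less 10 min break → 6 h 50 min
Thu: 11:21–17:17 = 5 h 56 min; less 15 min break → 5 h 41 min
Total: 10 h 59 min + 4 h 30 min + 6 h 50 min + 5 h 41 min = 28 h 0 min.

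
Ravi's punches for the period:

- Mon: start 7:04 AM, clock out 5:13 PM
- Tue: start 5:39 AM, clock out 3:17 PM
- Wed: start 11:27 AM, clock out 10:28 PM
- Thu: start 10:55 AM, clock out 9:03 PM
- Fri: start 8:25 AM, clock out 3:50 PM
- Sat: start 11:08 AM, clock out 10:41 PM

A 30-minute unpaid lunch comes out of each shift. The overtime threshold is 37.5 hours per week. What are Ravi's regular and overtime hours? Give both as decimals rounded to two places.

Mon: 7:04 AM–5:13 PM = 10 h 9 min; less 30 min break → 9 h 39 min
Tue: 5:39 AM–3:17 PM = 9 h 38 min; less 30 min break → 9 h 8 min
Wed: 11:27 AM–10:28 PM = 11 h 1 min; less 30 min break → 10 h 31 min
Thu: 10:55 AM–9:03 PM = 10 h 8 min; less 30 min break → 9 h 38 min
Fri: 8:25 AM–3:50 PM = 7 h 25 min; less 30 min break → 6 h 55 min
Sat: 11:08 AM–10:41 PM = 11 h 33 min; less 30 min break → 11 h 3 min
Total worked: 56 h 54 min = 56.90 h.
Threshold 37.5 h → overtime 19 h 24 min, regular 37 h 30 min.

Regular 37.50 hours, overtime 19.40 hours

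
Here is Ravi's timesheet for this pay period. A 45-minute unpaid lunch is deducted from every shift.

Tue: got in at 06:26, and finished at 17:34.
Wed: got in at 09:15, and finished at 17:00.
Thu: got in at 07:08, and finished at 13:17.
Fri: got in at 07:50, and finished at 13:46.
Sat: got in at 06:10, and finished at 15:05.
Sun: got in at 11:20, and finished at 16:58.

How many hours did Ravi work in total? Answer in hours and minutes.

Tue: 06:26–17:34 = 11 h 8 min; less 45 min break → 10 h 23 min
Wed: 09:15–17:00 = 7 h 45 min; less 45 min break → 7 h 0 min
Thu: 07:08–13:17 = 6 h 9 min; less 45 min break → 5 h 24 min
Fri: 07:50–13:46 = 5 h 56 min; less 45 min break → 5 h 11 min
Sat: 06:10–15:05 = 8 h 55 min; less 45 min break → 8 h 10 min
Sun: 11:20–16:58 = 5 h 38 min; less 45 min break → 4 h 53 min
Total: 10 h 23 min + 7 h 0 min + 5 h 24 min + 5 h 11 min + 8 h 10 min + 4 h 53 min = 41 h 1 min.

41 h 1 min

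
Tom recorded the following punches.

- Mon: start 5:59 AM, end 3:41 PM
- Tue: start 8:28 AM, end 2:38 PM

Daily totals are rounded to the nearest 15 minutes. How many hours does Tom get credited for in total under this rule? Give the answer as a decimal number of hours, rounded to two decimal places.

Mon: 5:59 AM–3:41 PM = 9 h 42 min → rounds to 9 h 45 min
Tue: 8:28 AM–2:38 PM = 6 h 10 min → rounds to 6 h 15 min
Total credited: 16 h 0 min.

16.00 hours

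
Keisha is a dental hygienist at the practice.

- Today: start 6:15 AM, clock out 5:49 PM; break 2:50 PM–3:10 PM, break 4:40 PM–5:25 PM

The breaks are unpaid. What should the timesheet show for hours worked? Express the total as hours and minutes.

10 h 29 min

Today: 6:15 AM–5:49 PM = 11 h 34 min; less 65 min break → 10 h 29 min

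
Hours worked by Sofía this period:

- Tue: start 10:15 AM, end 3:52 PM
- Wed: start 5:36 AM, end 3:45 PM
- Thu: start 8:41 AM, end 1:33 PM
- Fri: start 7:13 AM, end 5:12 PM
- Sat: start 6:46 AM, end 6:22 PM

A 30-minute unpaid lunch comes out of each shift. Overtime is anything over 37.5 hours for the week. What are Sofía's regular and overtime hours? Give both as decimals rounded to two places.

Regular 37.50 hours, overtime 2.22 hours

Tue: 10:15 AM–3:52 PM = 5 h 37 min; less 30 min break → 5 h 7 min
Wed: 5:36 AM–3:45 PM = 10 h 9 min; less 30 min break → 9 h 39 min
Thu: 8:41 AM–1:33 PM = 4 h 52 min; less 30 min break → 4 h 22 min
Fri: 7:13 AM–5:12 PM = 9 h 59 min; less 30 min break → 9 h 29 min
Sat: 6:46 AM–6:22 PM = 11 h 36 min; less 30 min break → 11 h 6 min
Total worked: 39 h 43 min = 39.72 h.
Threshold 37.5 h → overtime 2 h 13 min, regular 37 h 30 min.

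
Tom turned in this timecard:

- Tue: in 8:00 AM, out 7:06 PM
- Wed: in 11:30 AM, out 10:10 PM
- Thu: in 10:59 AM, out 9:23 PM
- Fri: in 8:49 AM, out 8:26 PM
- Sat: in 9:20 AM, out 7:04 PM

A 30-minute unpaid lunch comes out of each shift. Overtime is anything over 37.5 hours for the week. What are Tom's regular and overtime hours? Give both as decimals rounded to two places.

Regular 37.50 hours, overtime 13.52 hours

Tue: 8:00 AM–7:06 PM = 11 h 6 min; less 30 min break → 10 h 36 min
Wed: 11:30 AM–10:10 PM = 10 h 40 min; less 30 min break → 10 h 10 min
Thu: 10:59 AM–9:23 PM = 10 h 24 min; less 30 min break → 9 h 54 min
Fri: 8:49 AM–8:26 PM = 11 h 37 min; less 30 min break → 11 h 7 min
Sat: 9:20 AM–7:04 PM = 9 h 44 min; less 30 min break → 9 h 14 min
Total worked: 51 h 1 min = 51.02 h.
Threshold 37.5 h → overtime 13 h 31 min, regular 37 h 30 min.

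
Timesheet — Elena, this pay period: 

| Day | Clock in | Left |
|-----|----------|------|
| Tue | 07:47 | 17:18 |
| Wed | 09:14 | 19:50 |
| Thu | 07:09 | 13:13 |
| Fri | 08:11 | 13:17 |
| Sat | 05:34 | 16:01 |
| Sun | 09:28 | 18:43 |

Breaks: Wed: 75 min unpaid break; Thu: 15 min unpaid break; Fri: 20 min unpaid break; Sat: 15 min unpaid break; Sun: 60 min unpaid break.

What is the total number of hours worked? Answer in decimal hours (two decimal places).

47.90 hours

Tue: 07:47–17:18 = 9 h 31 min
Wed: 09:14–19:50 = 10 h 36 min; less 75 min break → 9 h 21 min
Thu: 07:09–13:13 = 6 h 4 min; less 15 min break → 5 h 49 min
Fri: 08:11–13:17 = 5 h 6 min; less 20 min break → 4 h 46 min
Sat: 05:34–16:01 = 10 h 27 min; less 15 min break → 10 h 12 min
Sun: 09:28–18:43 = 9 h 15 min; less 60 min break → 8 h 15 min
Total: 9 h 31 min + 9 h 21 min + 5 h 49 min + 4 h 46 min + 10 h 12 min + 8 h 15 min = 47 h 54 min.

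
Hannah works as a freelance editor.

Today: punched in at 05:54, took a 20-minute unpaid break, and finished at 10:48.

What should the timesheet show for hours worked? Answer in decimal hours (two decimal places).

4.57 hours

Today: 05:54–10:48 = 4 h 54 min; less 20 min break → 4 h 34 min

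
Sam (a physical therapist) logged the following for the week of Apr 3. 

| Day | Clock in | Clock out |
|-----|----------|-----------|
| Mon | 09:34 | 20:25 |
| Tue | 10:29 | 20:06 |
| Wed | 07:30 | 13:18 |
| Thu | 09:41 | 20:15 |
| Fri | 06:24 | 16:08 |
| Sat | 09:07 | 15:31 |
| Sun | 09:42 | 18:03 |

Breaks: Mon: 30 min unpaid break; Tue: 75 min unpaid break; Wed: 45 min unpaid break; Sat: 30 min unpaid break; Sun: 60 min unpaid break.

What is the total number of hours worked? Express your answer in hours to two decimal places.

57.32 hours

Mon: 09:34–20:25 = 10 h 51 min; less 30 min break → 10 h 21 min
Tue: 10:29–20:06 = 9 h 37 min; less 75 min break → 8 h 22 min
Wed: 07:30–13:18 = 5 h 48 min; less 45 min break → 5 h 3 min
Thu: 09:41–20:15 = 10 h 34 min
Fri: 06:24–16:08 = 9 h 44 min
Sat: 09:07–15:31 = 6 h 24 min; less 30 min break → 5 h 54 min
Sun: 09:42–18:03 = 8 h 21 min; less 60 min break → 7 h 21 min
Total: 10 h 21 min + 8 h 22 min + 5 h 3 min + 10 h 34 min + 9 h 44 min + 5 h 54 min + 7 h 21 min = 57 h 19 min.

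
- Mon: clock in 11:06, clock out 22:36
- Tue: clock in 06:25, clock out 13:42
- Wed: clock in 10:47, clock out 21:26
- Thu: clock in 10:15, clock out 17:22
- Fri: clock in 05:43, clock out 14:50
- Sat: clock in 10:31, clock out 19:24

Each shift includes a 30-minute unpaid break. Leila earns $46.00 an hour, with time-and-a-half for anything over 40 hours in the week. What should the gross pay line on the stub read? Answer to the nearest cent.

$2636.95

Mon: 11:06–22:36 = 11 h 30 min; less 30 min break → 11 h 0 min
Tue: 06:25–13:42 = 7 h 17 min; less 30 min break → 6 h 47 min
Wed: 10:47–21:26 = 10 h 39 min; less 30 min break → 10 h 9 min
Thu: 10:15–17:22 = 7 h 7 min; less 30 min break → 6 h 37 min
Fri: 05:43–14:50 = 9 h 7 min; less 30 min break → 8 h 37 min
Sat: 10:31–19:24 = 8 h 53 min; less 30 min break → 8 h 23 min
Total worked: 51 h 33 min = 3093 min.
Regular 40 h 0 min = 2400 min at $46.00/h; overtime 11 h 33 min = 693 min at $69.00/h.
Pay = (2400 × $46.00 + 693 × $69.00) ÷ 60 = $2636.95.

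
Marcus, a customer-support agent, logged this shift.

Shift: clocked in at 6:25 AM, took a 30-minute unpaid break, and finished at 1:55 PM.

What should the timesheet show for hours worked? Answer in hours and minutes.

Shift: 6:25 AM–1:55 PM = 7 h 30 min; less 30 min break → 7 h 0 min

7 h 0 min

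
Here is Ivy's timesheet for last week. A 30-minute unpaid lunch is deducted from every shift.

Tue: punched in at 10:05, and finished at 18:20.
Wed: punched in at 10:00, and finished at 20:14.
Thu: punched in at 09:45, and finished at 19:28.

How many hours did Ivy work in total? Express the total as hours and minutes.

Tue: 10:05–18:20 = 8 h 15 min; less 30 min break → 7 h 45 min
Wed: 10:00–20:14 = 10 h 14 min; less 30 min break → 9 h 44 min
Thu: 09:45–19:28 = 9 h 43 min; less 30 min break → 9 h 13 min
Total: 7 h 45 min + 9 h 44 min + 9 h 13 min = 26 h 42 min.

26 h 42 min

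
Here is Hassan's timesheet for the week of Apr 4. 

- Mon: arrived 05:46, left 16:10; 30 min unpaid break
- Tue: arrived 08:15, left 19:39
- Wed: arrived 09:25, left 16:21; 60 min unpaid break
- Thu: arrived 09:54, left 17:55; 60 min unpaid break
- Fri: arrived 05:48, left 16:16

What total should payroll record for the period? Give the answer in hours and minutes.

44 h 43 min

Mon: 05:46–16:10 = 10 h 24 min; less 30 min break → 9 h 54 min
Tue: 08:15–19:39 = 11 h 24 min
Wed: 09:25–16:21 = 6 h 56 min; less 60 min break → 5 h 56 min
Thu: 09:54–17:55 = 8 h 1 min; less 60 min break → 7 h 1 min
Fri: 05:48–16:16 = 10 h 28 min
Total: 9 h 54 min + 11 h 24 min + 5 h 56 min + 7 h 1 min + 10 h 28 min = 44 h 43 min.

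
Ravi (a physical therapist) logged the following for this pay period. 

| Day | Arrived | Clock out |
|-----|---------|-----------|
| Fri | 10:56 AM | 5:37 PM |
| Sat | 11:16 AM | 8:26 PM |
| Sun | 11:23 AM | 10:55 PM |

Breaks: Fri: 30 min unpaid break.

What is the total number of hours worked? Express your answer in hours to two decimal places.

Fri: 10:56 AM–5:37 PM = 6 h 41 min; less 30 min break → 6 h 11 min
Sat: 11:16 AM–8:26 PM = 9 h 10 min
Sun: 11:23 AM–10:55 PM = 11 h 32 min
Total: 6 h 11 min + 9 h 10 min + 11 h 32 min = 26 h 53 min.

26.88 hours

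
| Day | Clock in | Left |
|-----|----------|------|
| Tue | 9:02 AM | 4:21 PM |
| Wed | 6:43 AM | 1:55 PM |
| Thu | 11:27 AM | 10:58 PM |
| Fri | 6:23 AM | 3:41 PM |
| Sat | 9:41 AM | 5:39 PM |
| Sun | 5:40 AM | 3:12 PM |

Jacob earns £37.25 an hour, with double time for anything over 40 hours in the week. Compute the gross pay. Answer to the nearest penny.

£2446.08

Tue: 9:02 AM–4:21 PM = 7 h 19 min
Wed: 6:43 AM–1:55 PM = 7 h 12 min
Thu: 11:27 AM–10:58 PM = 11 h 31 min
Fri: 6:23 AM–3:41 PM = 9 h 18 min
Sat: 9:41 AM–5:39 PM = 7 h 58 min
Sun: 5:40 AM–3:12 PM = 9 h 32 min
Total worked: 52 h 50 min = 3170 min.
Regular 40 h 0 min = 2400 min at £37.25/h; overtime 12 h 50 min = 770 min at £74.50/h.
Pay = (2400 × £37.25 + 770 × £74.50) ÷ 60 = £2446.08.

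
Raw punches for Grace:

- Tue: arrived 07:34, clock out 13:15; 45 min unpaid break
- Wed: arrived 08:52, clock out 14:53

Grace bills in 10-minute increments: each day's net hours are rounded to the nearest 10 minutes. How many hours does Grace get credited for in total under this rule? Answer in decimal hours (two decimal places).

Tue: 07:34–13:15 = 5 h 41 min − 45 min = 4 h 56 min → rounds to 5 h 0 min
Wed: 08:52–14:53 = 6 h 1 min → rounds to 6 h 0 min
Total credited: 11 h 0 min.

11.00 hours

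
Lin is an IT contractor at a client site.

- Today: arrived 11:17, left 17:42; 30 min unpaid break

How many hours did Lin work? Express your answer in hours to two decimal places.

Today: 11:17–17:42 = 6 h 25 min; less 30 min break → 5 h 55 min

5.92 hours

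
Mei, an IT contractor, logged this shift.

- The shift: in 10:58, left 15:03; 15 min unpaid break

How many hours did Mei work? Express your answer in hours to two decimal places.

The shift: 10:58–15:03 = 4 h 5 min; less 15 min break → 3 h 50 min

3.83 hours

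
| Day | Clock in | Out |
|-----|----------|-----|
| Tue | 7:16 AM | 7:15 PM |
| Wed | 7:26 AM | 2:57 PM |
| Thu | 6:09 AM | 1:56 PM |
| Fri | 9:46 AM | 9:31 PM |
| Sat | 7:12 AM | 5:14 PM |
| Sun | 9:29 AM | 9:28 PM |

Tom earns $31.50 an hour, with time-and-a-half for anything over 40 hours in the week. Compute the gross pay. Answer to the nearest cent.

Tue: 7:16 AM–7:15 PM = 11 h 59 min
Wed: 7:26 AM–2:57 PM = 7 h 31 min
Thu: 6:09 AM–1:56 PM = 7 h 47 min
Fri: 9:46 AM–9:31 PM = 11 h 45 min
Sat: 7:12 AM–5:14 PM = 10 h 2 min
Sun: 9:29 AM–9:28 PM = 11 h 59 min
Total worked: 61 h 3 min = 3663 min.
Regular 40 h 0 min = 2400 min at $31.50/h; overtime 21 h 3 min = 1263 min at $47.25/h.
Pay = (2400 × $31.50 + 1263 × $47.25) ÷ 60 = $2254.61.

$2254.61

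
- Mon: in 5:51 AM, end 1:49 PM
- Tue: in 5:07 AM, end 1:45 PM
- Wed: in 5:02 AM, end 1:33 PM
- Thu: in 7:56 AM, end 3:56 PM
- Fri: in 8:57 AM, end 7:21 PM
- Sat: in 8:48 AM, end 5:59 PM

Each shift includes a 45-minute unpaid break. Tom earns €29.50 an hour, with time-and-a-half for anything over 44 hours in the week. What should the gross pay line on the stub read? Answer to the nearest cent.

Mon: 5:51 AM–1:49 PM = 7 h 58 min; less 45 min break → 7 h 13 min
Tue: 5:07 AM–1:45 PM = 8 h 38 min; less 45 min break → 7 h 53 min
Wed: 5:02 AM–1:33 PM = 8 h 31 min; less 45 min break → 7 h 46 min
Thu: 7:56 AM–3:56 PM = 8 h 0 min; less 45 min break → 7 h 15 min
Fri: 8:57 AM–7:21 PM = 10 h 24 min; less 45 min break → 9 h 39 min
Sat: 8:48 AM–5:59 PM = 9 h 11 min; less 45 min break → 8 h 26 min
Total worked: 48 h 12 min = 2892 min.
Regular 44 h 0 min = 2640 min at €29.50/h; overtime 4 h 12 min = 252 min at €44.25/h.
Pay = (2640 × €29.50 + 252 × €44.25) ÷ 60 = €1483.85.

€1483.85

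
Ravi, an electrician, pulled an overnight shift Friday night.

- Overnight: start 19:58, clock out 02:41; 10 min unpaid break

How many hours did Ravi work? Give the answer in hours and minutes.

Overnight: 19:58 → midnight = 4 h 2 min; midnight → 02:41 = 2 h 41 min; span 6 h 43 min; less 10 min break → 6 h 33 min

6 h 33 min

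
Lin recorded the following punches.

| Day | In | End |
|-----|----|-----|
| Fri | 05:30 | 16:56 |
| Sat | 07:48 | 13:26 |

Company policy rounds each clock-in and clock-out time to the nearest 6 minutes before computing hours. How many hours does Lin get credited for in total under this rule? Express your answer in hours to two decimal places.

Fri: in 05:30→05:30, out 16:56→16:54; 11 h 24 min
Sat: in 07:48→07:48, out 13:26→13:24; 5 h 36 min
Total credited: 17 h 0 min.

17.00 hours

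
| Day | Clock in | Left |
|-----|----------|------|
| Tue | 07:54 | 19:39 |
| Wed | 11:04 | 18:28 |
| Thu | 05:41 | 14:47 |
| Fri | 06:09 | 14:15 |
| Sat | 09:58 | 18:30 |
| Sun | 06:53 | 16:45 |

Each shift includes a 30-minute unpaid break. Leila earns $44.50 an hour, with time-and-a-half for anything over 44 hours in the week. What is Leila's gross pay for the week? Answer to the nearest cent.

Tue: 07:54–19:39 = 11 h 45 min; less 30 min break → 11 h 15 min
Wed: 11:04–18:28 = 7 h 24 min; less 30 min break → 6 h 54 min
Thu: 05:41–14:47 = 9 h 6 min; less 30 min break → 8 h 36 min
Fri: 06:09–14:15 = 8 h 6 min; less 30 min break → 7 h 36 min
Sat: 09:58–18:30 = 8 h 32 min; less 30 min break → 8 h 2 min
Sun: 06:53–16:45 = 9 h 52 min; less 30 min break → 9 h 22 min
Total worked: 51 h 45 min = 3105 min.
Regular 44 h 0 min = 2640 min at $44.50/h; overtime 7 h 45 min = 465 min at $66.75/h.
Pay = (2640 × $44.50 + 465 × $66.75) ÷ 60 = $2475.31.

$2475.31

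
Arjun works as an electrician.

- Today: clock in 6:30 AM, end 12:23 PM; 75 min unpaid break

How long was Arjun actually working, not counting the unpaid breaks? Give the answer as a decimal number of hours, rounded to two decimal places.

Today: 6:30 AM–12:23 PM = 5 h 53 min; less 75 min break → 4 h 38 min

4.63 hours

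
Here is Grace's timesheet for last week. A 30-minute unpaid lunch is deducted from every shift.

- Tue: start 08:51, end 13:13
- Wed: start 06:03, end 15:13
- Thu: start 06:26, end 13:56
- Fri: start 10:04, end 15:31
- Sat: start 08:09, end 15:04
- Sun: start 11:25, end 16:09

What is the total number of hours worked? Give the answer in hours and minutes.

35 h 8 min

Tue: 08:51–13:13 = 4 h 22 min; less 30 min break → 3 h 52 min
Wed: 06:03–15:13 = 9 h 10 min; less 30 min break → 8 h 40 min
Thu: 06:26–13:56 = 7 h 30 min; less 30 min break → 7 h 0 min
Fri: 10:04–15:31 = 5 h 27 min; less 30 min break → 4 h 57 min
Sat: 08:09–15:04 = 6 h 55 min; less 30 min break → 6 h 25 min
Sun: 11:25–16:09 = 4 h 44 min; less 30 min break → 4 h 14 min
Total: 3 h 52 min + 8 h 40 min + 7 h 0 min + 4 h 57 min + 6 h 25 min + 4 h 14 min = 35 h 8 min.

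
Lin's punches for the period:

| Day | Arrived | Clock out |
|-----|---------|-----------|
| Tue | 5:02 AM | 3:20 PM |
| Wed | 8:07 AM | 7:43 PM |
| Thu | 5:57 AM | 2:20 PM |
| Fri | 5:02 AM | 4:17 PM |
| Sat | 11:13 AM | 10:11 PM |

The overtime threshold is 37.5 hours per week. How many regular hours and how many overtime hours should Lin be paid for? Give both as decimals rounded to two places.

Regular 37.50 hours, overtime 15.00 hours

Tue: 5:02 AM–3:20 PM = 10 h 18 min
Wed: 8:07 AM–7:43 PM = 11 h 36 min
Thu: 5:57 AM–2:20 PM = 8 h 23 min
Fri: 5:02 AM–4:17 PM = 11 h 15 min
Sat: 11:13 AM–10:11 PM = 10 h 58 min
Total worked: 52 h 30 min = 52.50 h.
Threshold 37.5 h → overtime 15 h 0 min, regular 37 h 30 min.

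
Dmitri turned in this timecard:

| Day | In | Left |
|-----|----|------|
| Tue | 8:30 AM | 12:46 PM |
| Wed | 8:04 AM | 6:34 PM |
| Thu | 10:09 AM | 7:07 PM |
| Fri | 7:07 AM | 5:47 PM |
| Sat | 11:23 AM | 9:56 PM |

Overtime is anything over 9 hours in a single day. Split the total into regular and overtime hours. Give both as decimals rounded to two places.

Tue: 8:30 AM–12:46 PM = 4 h 16 min
Wed: 8:04 AM–6:34 PM = 10 h 30 min
Thu: 10:09 AM–7:07 PM = 8 h 58 min
Fri: 7:07 AM–5:47 PM = 10 h 40 min
Sat: 11:23 AM–9:56 PM = 10 h 33 min
Tue reg 4 h 16 min / OT 0 h 0 min; Wed reg 9 h 0 min / OT 1 h 30 min; Thu reg 8 h 58 min / OT 0 h 0 min; Fri reg 9 h 0 min / OT 1 h 40 min; Sat reg 9 h 0 min / OT 1 h 33 min.
Totals: regular 40 h 14 min, overtime 4 h 43 min.

Regular 40.23 hours, overtime 4.72 hours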